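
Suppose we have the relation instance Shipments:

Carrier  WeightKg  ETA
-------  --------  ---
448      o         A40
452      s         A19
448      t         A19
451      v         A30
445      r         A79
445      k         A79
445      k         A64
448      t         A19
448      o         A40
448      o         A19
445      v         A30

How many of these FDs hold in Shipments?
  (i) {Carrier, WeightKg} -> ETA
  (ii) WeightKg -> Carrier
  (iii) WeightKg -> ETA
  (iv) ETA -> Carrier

(i) {Carrier, WeightKg} -> ETA: (Carrier=448, WeightKg=o): 3 rows → ETA takes values {A40, A19} — violation; (Carrier=445, WeightKg=k): 2 rows → ETA takes values {A79, A64} — violation — fails.
(ii) WeightKg -> Carrier: WeightKg=v: 2 rows → Carrier takes values {451, 445} — violation — fails.
(iii) WeightKg -> ETA: WeightKg=o: 3 rows → ETA takes values {A40, A19} — violation; WeightKg=k: 2 rows → ETA takes values {A79, A64} — violation — fails.
(iv) ETA -> Carrier: ETA=A19: 4 rows → Carrier takes values {452, 448} — violation; ETA=A30: 2 rows → Carrier takes values {451, 445} — violation — fails.
None of the 4 dependencies hold.

0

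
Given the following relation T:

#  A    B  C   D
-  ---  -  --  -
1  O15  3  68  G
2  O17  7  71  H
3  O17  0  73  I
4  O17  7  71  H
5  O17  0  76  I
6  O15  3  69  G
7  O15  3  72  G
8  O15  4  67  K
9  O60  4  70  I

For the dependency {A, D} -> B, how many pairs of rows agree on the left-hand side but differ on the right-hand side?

0

(A=O15, D=G): all 3 rows agree on B — 0 pairs.
(A=O17, D=H): all 2 rows agree on B — 0 pairs.
(A=O17, D=I): all 2 rows agree on B — 0 pairs.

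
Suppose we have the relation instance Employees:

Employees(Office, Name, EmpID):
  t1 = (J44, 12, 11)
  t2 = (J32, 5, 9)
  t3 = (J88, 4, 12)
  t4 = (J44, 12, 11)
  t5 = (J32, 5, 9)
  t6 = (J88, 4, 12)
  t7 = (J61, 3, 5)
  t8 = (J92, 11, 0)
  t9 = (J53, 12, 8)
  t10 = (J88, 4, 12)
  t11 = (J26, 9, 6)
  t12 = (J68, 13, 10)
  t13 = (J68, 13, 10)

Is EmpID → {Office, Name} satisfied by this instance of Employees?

Yes

EmpID=11: rows 1, 4 → {Office,Name} = (J44, 12), (J44, 12) ✓
EmpID=9: rows 2, 5 → {Office,Name} = (J32, 5), (J32, 5) ✓
EmpID=12: rows 3, 6, 10 → {Office,Name} = (J88, 4), (J88, 4), (J88, 4) ✓
EmpID=5: row 7 → {Office,Name} = (J61, 3) ✓
EmpID=0: row 8 → {Office,Name} = (J92, 11) ✓
EmpID=8: row 9 → {Office,Name} = (J53, 12) ✓
EmpID=6: row 11 → {Office,Name} = (J26, 9) ✓
EmpID=10: rows 12, 13 → {Office,Name} = (J68, 13), (J68, 13) ✓
Every EmpID value is associated with a single {Office, Name} value, so EmpID → {Office, Name} holds.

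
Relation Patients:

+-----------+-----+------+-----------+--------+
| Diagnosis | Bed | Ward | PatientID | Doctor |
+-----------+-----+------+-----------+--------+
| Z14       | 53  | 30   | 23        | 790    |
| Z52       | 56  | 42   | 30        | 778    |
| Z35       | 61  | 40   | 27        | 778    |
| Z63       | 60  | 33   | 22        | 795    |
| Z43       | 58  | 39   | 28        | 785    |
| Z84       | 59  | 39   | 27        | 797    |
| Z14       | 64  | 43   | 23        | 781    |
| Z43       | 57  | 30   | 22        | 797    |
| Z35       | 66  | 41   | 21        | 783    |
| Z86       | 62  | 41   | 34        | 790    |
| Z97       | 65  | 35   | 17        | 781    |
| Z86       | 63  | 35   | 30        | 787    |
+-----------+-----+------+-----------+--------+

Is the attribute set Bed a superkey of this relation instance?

All 12 rows have distinct Bed values, so Bed → (all attributes) holds and Bed is a superkey.

Yes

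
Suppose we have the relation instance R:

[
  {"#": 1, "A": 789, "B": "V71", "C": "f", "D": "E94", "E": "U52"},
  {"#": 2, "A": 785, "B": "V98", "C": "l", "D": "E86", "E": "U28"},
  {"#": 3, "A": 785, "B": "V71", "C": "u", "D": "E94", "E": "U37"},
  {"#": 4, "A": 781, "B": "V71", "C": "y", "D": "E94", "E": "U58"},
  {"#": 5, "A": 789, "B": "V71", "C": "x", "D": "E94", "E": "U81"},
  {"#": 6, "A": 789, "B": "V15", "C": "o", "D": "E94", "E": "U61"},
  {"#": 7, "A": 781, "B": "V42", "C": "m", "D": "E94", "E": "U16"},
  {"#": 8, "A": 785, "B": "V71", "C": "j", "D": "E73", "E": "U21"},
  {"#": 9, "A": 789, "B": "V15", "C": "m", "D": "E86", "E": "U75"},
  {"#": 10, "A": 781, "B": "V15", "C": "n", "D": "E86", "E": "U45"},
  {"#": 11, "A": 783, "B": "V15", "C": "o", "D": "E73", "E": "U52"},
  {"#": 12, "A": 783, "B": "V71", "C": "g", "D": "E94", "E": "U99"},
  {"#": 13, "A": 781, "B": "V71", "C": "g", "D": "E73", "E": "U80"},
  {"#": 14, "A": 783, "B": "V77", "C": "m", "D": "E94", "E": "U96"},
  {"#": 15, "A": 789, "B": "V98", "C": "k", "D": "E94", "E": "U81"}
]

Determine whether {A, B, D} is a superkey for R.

Rows 1 and 5 have the same {A, B, D} value (A=789, B=V71, D=E94) but are distinct tuples, so {A, B, D} does not determine every attribute — not a superkey.

No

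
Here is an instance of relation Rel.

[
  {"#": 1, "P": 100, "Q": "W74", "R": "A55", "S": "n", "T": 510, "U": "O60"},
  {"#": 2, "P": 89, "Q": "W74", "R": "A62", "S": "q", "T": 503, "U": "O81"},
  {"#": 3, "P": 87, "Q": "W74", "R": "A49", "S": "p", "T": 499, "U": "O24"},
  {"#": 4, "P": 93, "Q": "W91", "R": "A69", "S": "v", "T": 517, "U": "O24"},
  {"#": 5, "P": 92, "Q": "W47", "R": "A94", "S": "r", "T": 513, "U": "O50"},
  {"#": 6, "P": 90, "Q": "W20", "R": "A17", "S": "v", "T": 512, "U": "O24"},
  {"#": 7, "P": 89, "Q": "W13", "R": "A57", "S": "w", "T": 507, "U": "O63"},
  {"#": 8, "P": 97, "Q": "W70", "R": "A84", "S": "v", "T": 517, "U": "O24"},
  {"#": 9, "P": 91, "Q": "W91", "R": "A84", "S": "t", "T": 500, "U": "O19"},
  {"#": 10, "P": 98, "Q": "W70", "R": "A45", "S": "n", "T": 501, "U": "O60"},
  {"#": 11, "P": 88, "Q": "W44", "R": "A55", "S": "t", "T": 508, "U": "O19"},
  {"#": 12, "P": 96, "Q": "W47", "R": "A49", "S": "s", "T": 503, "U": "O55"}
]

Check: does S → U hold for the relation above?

S=n: rows 1, 10 → U = O60, O60 ✓
S=q: row 2 → U = O81 ✓
S=p: row 3 → U = O24 ✓
S=v: rows 4, 6, 8 → U = O24, O24, O24 ✓
S=r: row 5 → U = O50 ✓
S=w: row 7 → U = O63 ✓
S=t: rows 9, 11 → U = O19, O19 ✓
S=s: row 12 → U = O55 ✓
Every S value is associated with a single U value, so S → U holds.

Yes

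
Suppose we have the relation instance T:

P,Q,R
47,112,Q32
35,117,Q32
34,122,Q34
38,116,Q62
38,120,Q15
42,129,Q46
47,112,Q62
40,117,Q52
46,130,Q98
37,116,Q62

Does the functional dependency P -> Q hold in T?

No

P=47: 2 rows → Q = 112, 112 ✓
P=35: 1 row → Q = 117 ✓
P=34: 1 row → Q = 122 ✓
P=38: 2 rows → Q takes values {116, 120} — violation
P=42: 1 row → Q = 129 ✓
P=40: 1 row → Q = 117 ✓
P=46: 1 row → Q = 130 ✓
P=37: 1 row → Q = 116 ✓
Two rows agree on P but differ on Q, so P -> Q does not hold.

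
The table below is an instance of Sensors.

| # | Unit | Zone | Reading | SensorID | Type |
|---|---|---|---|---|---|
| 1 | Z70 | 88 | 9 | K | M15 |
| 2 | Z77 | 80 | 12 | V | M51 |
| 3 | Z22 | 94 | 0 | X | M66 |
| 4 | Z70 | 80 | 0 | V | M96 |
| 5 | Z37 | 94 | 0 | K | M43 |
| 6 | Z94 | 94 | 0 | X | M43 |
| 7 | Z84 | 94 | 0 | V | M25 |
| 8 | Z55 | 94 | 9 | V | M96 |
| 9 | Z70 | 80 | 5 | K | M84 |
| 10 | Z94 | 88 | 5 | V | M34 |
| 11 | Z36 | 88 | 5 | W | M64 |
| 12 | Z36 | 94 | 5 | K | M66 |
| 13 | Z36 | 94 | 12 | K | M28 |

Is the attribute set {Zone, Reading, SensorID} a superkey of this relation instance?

Rows 3 and 6 have the same {Zone, Reading, SensorID} value (Zone=94, Reading=0, SensorID=X) but are distinct tuples, so {Zone, Reading, SensorID} does not determine every attribute — not a superkey.

No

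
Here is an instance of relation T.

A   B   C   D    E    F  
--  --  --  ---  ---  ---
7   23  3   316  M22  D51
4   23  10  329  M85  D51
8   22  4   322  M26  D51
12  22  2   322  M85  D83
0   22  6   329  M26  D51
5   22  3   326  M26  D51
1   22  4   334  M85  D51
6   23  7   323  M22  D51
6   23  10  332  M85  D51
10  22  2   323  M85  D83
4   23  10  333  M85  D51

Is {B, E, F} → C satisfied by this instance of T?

No

(B=23, E=M22, F=D51): 2 rows → C takes values {3, 7} — violation
(B=23, E=M85, F=D51): 3 rows → C = 10, 10, 10 ✓
(B=22, E=M26, F=D51): 3 rows → C takes values {4, 6, 3} — violation
(B=22, E=M85, F=D83): 2 rows → C = 2, 2 ✓
(B=22, E=M85, F=D51): 1 row → C = 4 ✓
Two rows agree on {B, E, F} but differ on C, so {B, E, F} → C does not hold.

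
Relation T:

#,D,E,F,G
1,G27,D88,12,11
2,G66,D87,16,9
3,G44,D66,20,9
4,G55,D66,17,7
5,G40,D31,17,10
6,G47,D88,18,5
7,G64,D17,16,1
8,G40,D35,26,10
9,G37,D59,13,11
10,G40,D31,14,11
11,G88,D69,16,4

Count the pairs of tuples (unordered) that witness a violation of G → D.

G=11: violating pairs (1,9), (1,10), (9,10) — 3 pairs.
G=9: violating pairs (2,3) — 1 pair.
G=10: all 2 rows agree on D — 0 pairs.

4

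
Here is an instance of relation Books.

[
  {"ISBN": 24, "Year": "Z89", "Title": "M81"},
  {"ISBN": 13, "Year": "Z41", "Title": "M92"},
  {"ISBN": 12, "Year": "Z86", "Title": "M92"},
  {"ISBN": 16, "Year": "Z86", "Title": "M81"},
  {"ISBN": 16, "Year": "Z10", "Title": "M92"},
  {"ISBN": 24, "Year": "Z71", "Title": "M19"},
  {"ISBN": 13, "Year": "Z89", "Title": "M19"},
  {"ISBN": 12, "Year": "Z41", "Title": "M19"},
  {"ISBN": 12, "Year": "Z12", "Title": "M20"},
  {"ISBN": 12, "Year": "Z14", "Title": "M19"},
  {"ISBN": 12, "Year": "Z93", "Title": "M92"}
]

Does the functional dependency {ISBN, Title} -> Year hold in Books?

No

(ISBN=24, Title=M81): 1 row → Year = Z89 ✓
(ISBN=13, Title=M92): 1 row → Year = Z41 ✓
(ISBN=12, Title=M92): 2 rows → Year takes values {Z86, Z93} — violation
(ISBN=16, Title=M81): 1 row → Year = Z86 ✓
(ISBN=16, Title=M92): 1 row → Year = Z10 ✓
(ISBN=24, Title=M19): 1 row → Year = Z71 ✓
(ISBN=13, Title=M19): 1 row → Year = Z89 ✓
(ISBN=12, Title=M19): 2 rows → Year takes values {Z41, Z14} — violation
(ISBN=12, Title=M20): 1 row → Year = Z12 ✓
Two rows agree on {ISBN, Title} but differ on Year, so {ISBN, Title} -> Year does not hold.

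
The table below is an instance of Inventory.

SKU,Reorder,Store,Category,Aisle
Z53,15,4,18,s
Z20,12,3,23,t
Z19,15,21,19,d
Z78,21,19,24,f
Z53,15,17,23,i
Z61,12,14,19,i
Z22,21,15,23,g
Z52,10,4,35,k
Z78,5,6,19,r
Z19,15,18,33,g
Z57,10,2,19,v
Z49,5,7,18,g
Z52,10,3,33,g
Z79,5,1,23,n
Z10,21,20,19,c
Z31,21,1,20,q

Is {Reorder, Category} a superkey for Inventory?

Yes

All 16 rows have distinct {Reorder, Category} values, so {Reorder, Category} → (all attributes) holds and {Reorder, Category} is a superkey.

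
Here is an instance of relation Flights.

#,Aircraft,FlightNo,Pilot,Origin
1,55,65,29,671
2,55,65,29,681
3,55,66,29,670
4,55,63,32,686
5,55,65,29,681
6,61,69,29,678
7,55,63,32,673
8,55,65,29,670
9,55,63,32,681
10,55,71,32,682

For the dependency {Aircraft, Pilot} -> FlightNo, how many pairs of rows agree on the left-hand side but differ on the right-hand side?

7

(Aircraft=55, Pilot=29): violating pairs (1,3), (2,3), (3,5), (3,8) — 4 pairs.
(Aircraft=55, Pilot=32): violating pairs (4,10), (7,10), (9,10) — 3 pairs.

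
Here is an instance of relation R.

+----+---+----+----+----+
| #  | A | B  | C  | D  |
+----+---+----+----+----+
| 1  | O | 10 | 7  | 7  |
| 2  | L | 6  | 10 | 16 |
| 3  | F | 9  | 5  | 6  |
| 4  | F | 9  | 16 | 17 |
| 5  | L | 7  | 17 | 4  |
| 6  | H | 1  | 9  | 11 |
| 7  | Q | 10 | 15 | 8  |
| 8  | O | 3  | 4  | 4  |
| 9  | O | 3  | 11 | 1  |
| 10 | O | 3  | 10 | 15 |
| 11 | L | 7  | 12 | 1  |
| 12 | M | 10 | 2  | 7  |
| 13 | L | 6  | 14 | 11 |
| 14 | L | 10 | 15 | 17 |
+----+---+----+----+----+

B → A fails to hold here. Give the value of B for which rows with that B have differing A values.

B=10: rows 1, 7, 12, 14 → A takes values {O, Q, M, L} — violation
B=6: rows 2, 13 → A = L, L ✓
B=9: rows 3, 4 → A = F, F ✓
B=7: rows 5, 11 → A = L, L ✓
B=1: row 6 → A = H ✓
B=3: rows 8, 9, 10 → A = O, O, O ✓
The only B value with inconsistent A is B=10.

10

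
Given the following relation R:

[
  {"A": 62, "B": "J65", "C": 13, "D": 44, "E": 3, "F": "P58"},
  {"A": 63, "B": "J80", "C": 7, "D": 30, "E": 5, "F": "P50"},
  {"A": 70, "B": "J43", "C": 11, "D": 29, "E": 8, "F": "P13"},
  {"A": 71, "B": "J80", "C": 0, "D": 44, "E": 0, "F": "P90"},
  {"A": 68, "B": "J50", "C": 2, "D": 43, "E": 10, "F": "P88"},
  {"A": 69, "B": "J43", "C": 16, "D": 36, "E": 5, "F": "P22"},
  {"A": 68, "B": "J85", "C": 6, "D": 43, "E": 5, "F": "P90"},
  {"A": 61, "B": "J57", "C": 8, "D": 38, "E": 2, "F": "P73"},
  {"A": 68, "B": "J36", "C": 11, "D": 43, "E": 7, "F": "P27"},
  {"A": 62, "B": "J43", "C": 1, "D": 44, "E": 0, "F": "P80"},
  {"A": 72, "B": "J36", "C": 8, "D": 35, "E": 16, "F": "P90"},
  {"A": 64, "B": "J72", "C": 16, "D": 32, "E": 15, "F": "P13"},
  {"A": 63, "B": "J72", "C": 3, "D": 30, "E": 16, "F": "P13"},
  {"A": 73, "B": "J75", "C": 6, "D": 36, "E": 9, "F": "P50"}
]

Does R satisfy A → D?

Yes

A=62: 2 rows → D = 44, 44 ✓
A=63: 2 rows → D = 30, 30 ✓
A=70: 1 row → D = 29 ✓
A=71: 1 row → D = 44 ✓
A=68: 3 rows → D = 43, 43, 43 ✓
A=69: 1 row → D = 36 ✓
A=61: 1 row → D = 38 ✓
A=72: 1 row → D = 35 ✓
A=64: 1 row → D = 32 ✓
A=73: 1 row → D = 36 ✓
Every A value is associated with a single D value, so A → D holds.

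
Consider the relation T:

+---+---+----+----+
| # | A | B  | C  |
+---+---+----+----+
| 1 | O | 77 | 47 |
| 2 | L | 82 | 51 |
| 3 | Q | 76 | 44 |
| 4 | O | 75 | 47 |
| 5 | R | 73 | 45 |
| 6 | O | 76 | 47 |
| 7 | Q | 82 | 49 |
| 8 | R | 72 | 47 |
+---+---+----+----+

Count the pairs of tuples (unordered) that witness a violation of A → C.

2

A=O: all 3 rows agree on C — 0 pairs.
A=Q: violating pairs (3,7) — 1 pair.
A=R: violating pairs (5,8) — 1 pair.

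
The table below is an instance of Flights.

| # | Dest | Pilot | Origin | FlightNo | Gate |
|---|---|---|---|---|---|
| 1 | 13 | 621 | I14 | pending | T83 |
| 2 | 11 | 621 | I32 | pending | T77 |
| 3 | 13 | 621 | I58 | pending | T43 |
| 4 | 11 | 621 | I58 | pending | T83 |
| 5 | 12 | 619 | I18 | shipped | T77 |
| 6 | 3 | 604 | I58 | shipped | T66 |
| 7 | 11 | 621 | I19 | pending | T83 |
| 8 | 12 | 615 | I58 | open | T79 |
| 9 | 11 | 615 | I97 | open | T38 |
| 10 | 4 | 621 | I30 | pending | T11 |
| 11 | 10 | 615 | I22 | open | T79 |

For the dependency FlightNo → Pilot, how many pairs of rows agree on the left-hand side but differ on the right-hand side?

1

FlightNo=pending: all 6 rows agree on Pilot — 0 pairs.
FlightNo=shipped: violating pairs (5,6) — 1 pair.
FlightNo=open: all 3 rows agree on Pilot — 0 pairs.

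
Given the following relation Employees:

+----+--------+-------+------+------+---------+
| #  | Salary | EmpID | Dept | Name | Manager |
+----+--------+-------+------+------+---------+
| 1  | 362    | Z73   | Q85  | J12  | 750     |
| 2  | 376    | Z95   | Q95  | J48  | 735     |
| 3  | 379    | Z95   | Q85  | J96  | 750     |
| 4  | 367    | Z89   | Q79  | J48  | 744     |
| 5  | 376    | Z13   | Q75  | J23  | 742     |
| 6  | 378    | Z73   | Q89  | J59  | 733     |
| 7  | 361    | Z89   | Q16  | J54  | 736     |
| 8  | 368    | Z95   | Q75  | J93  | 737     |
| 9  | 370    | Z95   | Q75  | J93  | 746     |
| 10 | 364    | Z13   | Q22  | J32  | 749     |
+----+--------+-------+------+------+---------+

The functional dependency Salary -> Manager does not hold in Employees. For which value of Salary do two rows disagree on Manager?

Salary=362: row 1 → Manager = 750 ✓
Salary=376: rows 2, 5 → Manager takes values {735, 742} — violation
Salary=379: row 3 → Manager = 750 ✓
Salary=367: row 4 → Manager = 744 ✓
Salary=378: row 6 → Manager = 733 ✓
Salary=361: row 7 → Manager = 736 ✓
Salary=368: row 8 → Manager = 737 ✓
Salary=370: row 9 → Manager = 746 ✓
Salary=364: row 10 → Manager = 749 ✓
The only Salary value with inconsistent Manager is Salary=376.

376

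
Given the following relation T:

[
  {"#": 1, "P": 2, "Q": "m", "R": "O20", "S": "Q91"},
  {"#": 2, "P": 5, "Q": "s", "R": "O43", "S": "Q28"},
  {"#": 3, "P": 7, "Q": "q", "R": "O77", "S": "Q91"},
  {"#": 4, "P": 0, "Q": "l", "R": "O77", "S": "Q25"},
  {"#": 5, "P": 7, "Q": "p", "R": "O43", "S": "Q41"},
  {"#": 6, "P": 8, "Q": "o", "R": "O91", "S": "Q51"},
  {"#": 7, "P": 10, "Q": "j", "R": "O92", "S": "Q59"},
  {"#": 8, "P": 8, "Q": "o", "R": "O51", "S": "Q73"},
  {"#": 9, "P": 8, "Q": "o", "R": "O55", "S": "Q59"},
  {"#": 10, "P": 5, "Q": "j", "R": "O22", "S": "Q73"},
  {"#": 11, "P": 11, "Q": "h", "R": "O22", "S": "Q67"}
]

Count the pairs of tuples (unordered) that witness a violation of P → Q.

2

P=5: violating pairs (2,10) — 1 pair.
P=7: violating pairs (3,5) — 1 pair.
P=8: all 3 rows agree on Q — 0 pairs.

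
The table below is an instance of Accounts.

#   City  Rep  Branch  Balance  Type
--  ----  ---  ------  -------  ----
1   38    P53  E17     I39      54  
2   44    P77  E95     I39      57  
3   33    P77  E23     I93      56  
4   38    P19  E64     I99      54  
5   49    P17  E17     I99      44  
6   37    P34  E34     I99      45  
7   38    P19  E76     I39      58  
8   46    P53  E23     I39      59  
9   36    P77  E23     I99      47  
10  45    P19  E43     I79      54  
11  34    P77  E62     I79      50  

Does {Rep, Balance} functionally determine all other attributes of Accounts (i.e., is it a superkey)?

Rows 1 and 8 have the same {Rep, Balance} value (Rep=P53, Balance=I39) but are distinct tuples, so {Rep, Balance} does not determine every attribute — not a superkey.

No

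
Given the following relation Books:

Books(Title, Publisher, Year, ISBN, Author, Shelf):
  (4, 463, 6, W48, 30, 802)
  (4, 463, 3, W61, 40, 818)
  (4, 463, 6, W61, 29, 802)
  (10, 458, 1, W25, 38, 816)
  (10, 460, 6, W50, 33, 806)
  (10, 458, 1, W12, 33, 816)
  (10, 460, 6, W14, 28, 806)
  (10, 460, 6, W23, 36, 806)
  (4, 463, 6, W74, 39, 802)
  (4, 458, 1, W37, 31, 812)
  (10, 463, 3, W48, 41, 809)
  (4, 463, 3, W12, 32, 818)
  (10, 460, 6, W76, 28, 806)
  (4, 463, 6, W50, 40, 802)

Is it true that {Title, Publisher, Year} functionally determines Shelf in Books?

(Title=4, Publisher=463, Year=6): 4 rows → Shelf = 802, 802, 802, 802 ✓
(Title=4, Publisher=463, Year=3): 2 rows → Shelf = 818, 818 ✓
(Title=10, Publisher=458, Year=1): 2 rows → Shelf = 816, 816 ✓
(Title=10, Publisher=460, Year=6): 4 rows → Shelf = 806, 806, 806, 806 ✓
(Title=4, Publisher=458, Year=1): 1 row → Shelf = 812 ✓
(Title=10, Publisher=463, Year=3): 1 row → Shelf = 809 ✓
Every {Title, Publisher, Year} value is associated with a single Shelf value, so {Title, Publisher, Year} -> Shelf holds.

Yes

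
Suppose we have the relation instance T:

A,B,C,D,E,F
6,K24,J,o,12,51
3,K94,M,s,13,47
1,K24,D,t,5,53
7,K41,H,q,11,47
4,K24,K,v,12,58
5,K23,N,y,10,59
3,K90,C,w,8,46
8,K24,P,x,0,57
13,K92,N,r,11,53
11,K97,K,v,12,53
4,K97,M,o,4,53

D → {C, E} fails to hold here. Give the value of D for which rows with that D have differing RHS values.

o

D=o: 2 rows → {C,E} takes values {(J, 12), (M, 4)} — violation
D=s: 1 row → {C,E} = (M, 13) ✓
D=t: 1 row → {C,E} = (D, 5) ✓
D=q: 1 row → {C,E} = (H, 11) ✓
D=v: 2 rows → {C,E} = (K, 12), (K, 12) ✓
D=y: 1 row → {C,E} = (N, 10) ✓
D=w: 1 row → {C,E} = (C, 8) ✓
D=x: 1 row → {C,E} = (P, 0) ✓
D=r: 1 row → {C,E} = (N, 11) ✓
The only D value with inconsistent RHS is D=o.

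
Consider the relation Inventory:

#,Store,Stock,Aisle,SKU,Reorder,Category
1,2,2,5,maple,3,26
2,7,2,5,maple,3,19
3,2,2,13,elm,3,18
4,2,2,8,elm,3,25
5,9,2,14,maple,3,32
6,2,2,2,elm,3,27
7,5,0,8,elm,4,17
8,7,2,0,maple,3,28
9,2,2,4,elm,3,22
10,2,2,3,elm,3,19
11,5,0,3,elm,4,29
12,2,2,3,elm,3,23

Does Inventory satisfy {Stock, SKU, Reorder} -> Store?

No

(Stock=2, SKU=maple, Reorder=3): rows 1, 2, 5, 8 → Store takes values {2, 7, 9} — violation
(Stock=2, SKU=elm, Reorder=3): rows 3, 4, 6, 9, 10, 12 → Store = 2, 2, 2, 2, 2, 2 ✓
(Stock=0, SKU=elm, Reorder=4): rows 7, 11 → Store = 5, 5 ✓
Two rows agree on {Stock, SKU, Reorder} but differ on Store, so {Stock, SKU, Reorder} -> Store does not hold.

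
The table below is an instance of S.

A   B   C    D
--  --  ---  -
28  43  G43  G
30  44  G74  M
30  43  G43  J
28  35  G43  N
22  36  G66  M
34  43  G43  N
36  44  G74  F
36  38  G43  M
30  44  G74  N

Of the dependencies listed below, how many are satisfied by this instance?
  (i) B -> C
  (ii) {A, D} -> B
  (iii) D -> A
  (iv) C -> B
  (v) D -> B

(i) B -> C: every LHS value maps to a single RHS value — holds.
(ii) {A, D} -> B: every LHS value maps to a single RHS value — holds.
(iii) D -> A: D=M: 3 rows → A takes values {30, 22, 36} — violation; D=N: 3 rows → A takes values {28, 34, 30} — violation — fails.
(iv) C -> B: C=G43: 5 rows → B takes values {43, 35, 38} — violation — fails.
(v) D -> B: D=M: 3 rows → B takes values {44, 36, 38} — violation; D=N: 3 rows → B takes values {35, 43, 44} — violation — fails.
2 of the 5 dependencies hold.

2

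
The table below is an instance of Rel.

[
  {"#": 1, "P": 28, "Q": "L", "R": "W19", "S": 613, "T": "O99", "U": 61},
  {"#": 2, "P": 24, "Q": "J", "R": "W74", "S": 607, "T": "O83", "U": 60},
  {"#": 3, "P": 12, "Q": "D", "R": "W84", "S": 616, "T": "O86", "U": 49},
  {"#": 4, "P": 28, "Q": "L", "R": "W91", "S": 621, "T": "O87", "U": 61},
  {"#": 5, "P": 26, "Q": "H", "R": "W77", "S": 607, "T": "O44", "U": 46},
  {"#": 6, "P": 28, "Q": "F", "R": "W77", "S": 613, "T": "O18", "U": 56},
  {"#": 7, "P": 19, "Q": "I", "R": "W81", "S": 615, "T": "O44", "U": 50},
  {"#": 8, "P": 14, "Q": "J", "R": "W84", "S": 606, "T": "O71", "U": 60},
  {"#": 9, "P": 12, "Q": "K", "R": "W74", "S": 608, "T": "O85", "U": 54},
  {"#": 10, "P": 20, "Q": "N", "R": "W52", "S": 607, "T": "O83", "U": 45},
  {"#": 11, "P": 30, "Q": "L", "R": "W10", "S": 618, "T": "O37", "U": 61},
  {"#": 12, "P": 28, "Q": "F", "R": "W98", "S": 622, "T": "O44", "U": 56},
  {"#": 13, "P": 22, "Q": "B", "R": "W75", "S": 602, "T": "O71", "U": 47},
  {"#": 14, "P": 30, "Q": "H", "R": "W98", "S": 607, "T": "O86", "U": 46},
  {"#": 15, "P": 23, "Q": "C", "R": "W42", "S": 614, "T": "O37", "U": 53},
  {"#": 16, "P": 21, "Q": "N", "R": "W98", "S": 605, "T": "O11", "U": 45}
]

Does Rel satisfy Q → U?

Yes

Q=L: rows 1, 4, 11 → U = 61, 61, 61 ✓
Q=J: rows 2, 8 → U = 60, 60 ✓
Q=D: row 3 → U = 49 ✓
Q=H: rows 5, 14 → U = 46, 46 ✓
Q=F: rows 6, 12 → U = 56, 56 ✓
Q=I: row 7 → U = 50 ✓
Q=K: row 9 → U = 54 ✓
Q=N: rows 10, 16 → U = 45, 45 ✓
Q=B: row 13 → U = 47 ✓
Q=C: row 15 → U = 53 ✓
Every Q value is associated with a single U value, so Q → U holds.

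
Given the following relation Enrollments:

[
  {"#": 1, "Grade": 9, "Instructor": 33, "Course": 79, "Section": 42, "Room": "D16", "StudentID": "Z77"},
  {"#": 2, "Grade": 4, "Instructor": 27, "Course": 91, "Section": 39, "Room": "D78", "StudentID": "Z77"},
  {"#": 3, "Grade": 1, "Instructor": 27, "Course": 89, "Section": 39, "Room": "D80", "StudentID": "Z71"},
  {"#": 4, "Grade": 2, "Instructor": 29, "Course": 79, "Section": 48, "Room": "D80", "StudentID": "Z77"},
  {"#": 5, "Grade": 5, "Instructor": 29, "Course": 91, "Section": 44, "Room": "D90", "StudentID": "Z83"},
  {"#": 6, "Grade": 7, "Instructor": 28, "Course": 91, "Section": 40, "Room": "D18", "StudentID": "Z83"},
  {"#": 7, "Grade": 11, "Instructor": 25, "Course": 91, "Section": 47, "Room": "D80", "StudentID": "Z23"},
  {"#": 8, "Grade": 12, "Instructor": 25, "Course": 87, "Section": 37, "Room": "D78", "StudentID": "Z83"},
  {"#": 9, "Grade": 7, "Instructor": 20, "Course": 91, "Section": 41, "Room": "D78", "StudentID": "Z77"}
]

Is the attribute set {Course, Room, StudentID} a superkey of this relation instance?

No

Rows 2 and 9 have the same {Course, Room, StudentID} value (Course=91, Room=D78, StudentID=Z77) but are distinct tuples, so {Course, Room, StudentID} does not determine every attribute — not a superkey.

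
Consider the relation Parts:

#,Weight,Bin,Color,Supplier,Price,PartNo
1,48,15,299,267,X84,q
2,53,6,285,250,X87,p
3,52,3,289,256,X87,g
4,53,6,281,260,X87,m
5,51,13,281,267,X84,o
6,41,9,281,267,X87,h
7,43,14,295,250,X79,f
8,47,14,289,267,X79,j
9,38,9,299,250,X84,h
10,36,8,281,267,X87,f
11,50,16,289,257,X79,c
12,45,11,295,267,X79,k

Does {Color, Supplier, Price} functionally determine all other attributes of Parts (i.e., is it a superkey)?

No

Rows 6 and 10 have the same {Color, Supplier, Price} value (Color=281, Supplier=267, Price=X87) but are distinct tuples, so {Color, Supplier, Price} does not determine every attribute — not a superkey.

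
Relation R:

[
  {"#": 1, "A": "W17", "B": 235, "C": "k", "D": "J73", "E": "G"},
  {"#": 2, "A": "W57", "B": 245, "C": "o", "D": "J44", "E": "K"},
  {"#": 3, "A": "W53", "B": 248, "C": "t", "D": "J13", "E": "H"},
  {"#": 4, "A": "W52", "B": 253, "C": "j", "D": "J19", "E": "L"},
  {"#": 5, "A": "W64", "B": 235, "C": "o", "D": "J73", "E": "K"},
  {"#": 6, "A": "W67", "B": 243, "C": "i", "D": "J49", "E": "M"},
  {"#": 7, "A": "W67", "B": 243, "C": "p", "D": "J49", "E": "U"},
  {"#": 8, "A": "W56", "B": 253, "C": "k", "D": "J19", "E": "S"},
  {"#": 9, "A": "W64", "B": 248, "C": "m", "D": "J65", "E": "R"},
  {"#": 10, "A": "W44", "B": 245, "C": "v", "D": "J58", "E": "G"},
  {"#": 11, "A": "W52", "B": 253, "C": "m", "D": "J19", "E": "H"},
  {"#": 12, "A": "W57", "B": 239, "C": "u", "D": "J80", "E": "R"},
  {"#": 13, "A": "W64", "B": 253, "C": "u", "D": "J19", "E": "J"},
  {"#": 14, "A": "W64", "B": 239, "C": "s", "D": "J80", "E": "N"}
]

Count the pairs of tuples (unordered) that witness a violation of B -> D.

B=235: all 2 rows agree on D — 0 pairs.
B=245: violating pairs (2,10) — 1 pair.
B=248: violating pairs (3,9) — 1 pair.
B=253: all 4 rows agree on D — 0 pairs.
B=243: all 2 rows agree on D — 0 pairs.
B=239: all 2 rows agree on D — 0 pairs.

2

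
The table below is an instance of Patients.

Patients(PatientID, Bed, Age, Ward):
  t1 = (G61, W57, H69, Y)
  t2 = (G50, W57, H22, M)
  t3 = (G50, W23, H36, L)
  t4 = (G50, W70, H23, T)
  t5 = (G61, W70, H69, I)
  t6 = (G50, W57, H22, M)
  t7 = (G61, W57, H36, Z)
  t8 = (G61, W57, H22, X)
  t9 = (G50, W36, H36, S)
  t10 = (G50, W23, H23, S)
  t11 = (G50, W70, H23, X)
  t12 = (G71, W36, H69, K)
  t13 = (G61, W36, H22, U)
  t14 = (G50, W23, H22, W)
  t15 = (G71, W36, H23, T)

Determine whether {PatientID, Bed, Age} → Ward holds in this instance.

No

(PatientID=G61, Bed=W57, Age=H69): row 1 → Ward = Y ✓
(PatientID=G50, Bed=W57, Age=H22): rows 2, 6 → Ward = M, M ✓
(PatientID=G50, Bed=W23, Age=H36): row 3 → Ward = L ✓
(PatientID=G50, Bed=W70, Age=H23): rows 4, 11 → Ward takes values {T, X} — violation
(PatientID=G61, Bed=W70, Age=H69): row 5 → Ward = I ✓
(PatientID=G61, Bed=W57, Age=H36): row 7 → Ward = Z ✓
(PatientID=G61, Bed=W57, Age=H22): row 8 → Ward = X ✓
(PatientID=G50, Bed=W36, Age=H36): row 9 → Ward = S ✓
(PatientID=G50, Bed=W23, Age=H23): row 10 → Ward = S ✓
(PatientID=G71, Bed=W36, Age=H69): row 12 → Ward = K ✓
(PatientID=G61, Bed=W36, Age=H22): row 13 → Ward = U ✓
(PatientID=G50, Bed=W23, Age=H22): row 14 → Ward = W ✓
(PatientID=G71, Bed=W36, Age=H23): row 15 → Ward = T ✓
Two rows agree on {PatientID, Bed, Age} but differ on Ward, so {PatientID, Bed, Age} → Ward does not hold.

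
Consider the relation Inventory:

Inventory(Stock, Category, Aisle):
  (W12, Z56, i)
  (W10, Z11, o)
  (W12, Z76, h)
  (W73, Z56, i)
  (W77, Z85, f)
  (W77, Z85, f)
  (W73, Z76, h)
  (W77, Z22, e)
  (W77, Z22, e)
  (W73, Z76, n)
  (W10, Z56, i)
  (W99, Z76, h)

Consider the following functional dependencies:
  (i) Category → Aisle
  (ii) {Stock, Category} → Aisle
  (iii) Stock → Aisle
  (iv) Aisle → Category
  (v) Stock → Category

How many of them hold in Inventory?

1

(i) Category → Aisle: Category=Z76: 4 rows → Aisle takes values {h, n} — violation — fails.
(ii) {Stock, Category} → Aisle: (Stock=W73, Category=Z76): 2 rows → Aisle takes values {h, n} — violation — fails.
(iii) Stock → Aisle: Stock=W12: 2 rows → Aisle takes values {i, h} — violation; Stock=W10: 2 rows → Aisle takes values {o, i} — violation; Stock=W73: 3 rows → Aisle takes values {i, h, n} — violation; Stock=W77: 4 rows → Aisle takes values {f, e} — violation — fails.
(iv) Aisle → Category: every LHS value maps to a single RHS value — holds.
(v) Stock → Category: Stock=W12: 2 rows → Category takes values {Z56, Z76} — violation; Stock=W10: 2 rows → Category takes values {Z11, Z56} — violation; Stock=W73: 3 rows → Category takes values {Z56, Z76} — violation; Stock=W77: 4 rows → Category takes values {Z85, Z22} — violation — fails.
1 of the 5 dependencies holds.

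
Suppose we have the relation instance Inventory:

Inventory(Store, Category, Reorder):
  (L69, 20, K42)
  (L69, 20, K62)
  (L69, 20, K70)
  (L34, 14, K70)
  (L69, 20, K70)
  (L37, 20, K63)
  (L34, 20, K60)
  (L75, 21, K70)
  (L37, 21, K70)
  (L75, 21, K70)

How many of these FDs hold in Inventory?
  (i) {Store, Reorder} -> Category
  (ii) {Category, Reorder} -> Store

1

(i) {Store, Reorder} -> Category: every LHS value maps to a single RHS value — holds.
(ii) {Category, Reorder} -> Store: (Category=21, Reorder=K70): 3 rows → Store takes values {L75, L37} — violation — fails.
1 of the 2 dependencies holds.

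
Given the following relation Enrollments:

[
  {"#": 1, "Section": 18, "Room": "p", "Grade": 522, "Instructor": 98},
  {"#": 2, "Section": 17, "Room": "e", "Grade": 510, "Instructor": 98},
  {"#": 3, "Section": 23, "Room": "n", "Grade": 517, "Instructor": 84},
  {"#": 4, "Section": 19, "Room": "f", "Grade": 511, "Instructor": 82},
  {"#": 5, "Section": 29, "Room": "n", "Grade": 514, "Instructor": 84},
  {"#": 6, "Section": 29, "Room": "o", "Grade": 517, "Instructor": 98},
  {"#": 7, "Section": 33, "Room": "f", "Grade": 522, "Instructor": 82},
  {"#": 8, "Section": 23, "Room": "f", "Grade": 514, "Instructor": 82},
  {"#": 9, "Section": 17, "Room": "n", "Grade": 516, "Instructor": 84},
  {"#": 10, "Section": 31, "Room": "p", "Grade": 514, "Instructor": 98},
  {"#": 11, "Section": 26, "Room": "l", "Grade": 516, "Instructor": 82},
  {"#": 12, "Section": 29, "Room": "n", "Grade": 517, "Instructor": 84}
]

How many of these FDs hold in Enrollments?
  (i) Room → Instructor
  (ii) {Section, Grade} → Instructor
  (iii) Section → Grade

(i) Room → Instructor: every LHS value maps to a single RHS value — holds.
(ii) {Section, Grade} → Instructor: (Section=29, Grade=517): rows 6, 12 → Instructor takes values {98, 84} — violation — fails.
(iii) Section → Grade: Section=17: rows 2, 9 → Grade takes values {510, 516} — violation; Section=23: rows 3, 8 → Grade takes values {517, 514} — violation; Section=29: rows 5, 6, 12 → Grade takes values {514, 517} — violation — fails.
1 of the 3 dependencies holds.

1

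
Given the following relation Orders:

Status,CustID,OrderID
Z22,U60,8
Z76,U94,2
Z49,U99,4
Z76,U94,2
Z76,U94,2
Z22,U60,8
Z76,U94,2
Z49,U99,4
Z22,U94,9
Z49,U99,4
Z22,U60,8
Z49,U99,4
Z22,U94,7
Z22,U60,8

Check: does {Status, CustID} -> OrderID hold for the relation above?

No

(Status=Z22, CustID=U60): 4 rows → OrderID = 8, 8, 8, 8 ✓
(Status=Z76, CustID=U94): 4 rows → OrderID = 2, 2, 2, 2 ✓
(Status=Z49, CustID=U99): 4 rows → OrderID = 4, 4, 4, 4 ✓
(Status=Z22, CustID=U94): 2 rows → OrderID takes values {9, 7} — violation
Two rows agree on {Status, CustID} but differ on OrderID, so {Status, CustID} -> OrderID does not hold.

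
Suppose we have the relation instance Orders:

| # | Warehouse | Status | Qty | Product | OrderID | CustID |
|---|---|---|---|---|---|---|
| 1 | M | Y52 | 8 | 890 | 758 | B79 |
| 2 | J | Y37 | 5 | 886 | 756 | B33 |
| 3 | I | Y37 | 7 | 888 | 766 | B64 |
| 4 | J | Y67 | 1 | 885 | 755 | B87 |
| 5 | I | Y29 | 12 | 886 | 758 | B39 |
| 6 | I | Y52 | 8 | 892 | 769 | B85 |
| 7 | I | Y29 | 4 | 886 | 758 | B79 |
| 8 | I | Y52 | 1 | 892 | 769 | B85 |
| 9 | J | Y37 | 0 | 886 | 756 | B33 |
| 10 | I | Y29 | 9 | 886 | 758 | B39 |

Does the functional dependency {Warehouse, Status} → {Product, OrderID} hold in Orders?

(Warehouse=M, Status=Y52): row 1 → {Product,OrderID} = (890, 758) ✓
(Warehouse=J, Status=Y37): rows 2, 9 → {Product,OrderID} = (886, 756), (886, 756) ✓
(Warehouse=I, Status=Y37): row 3 → {Product,OrderID} = (888, 766) ✓
(Warehouse=J, Status=Y67): row 4 → {Product,OrderID} = (885, 755) ✓
(Warehouse=I, Status=Y29): rows 5, 7, 10 → {Product,OrderID} = (886, 758), (886, 758), (886, 758) ✓
(Warehouse=I, Status=Y52): rows 6, 8 → {Product,OrderID} = (892, 769), (892, 769) ✓
Every {Warehouse, Status} value is associated with a single {Product, OrderID} value, so {Warehouse, Status} → {Product, OrderID} holds.

Yes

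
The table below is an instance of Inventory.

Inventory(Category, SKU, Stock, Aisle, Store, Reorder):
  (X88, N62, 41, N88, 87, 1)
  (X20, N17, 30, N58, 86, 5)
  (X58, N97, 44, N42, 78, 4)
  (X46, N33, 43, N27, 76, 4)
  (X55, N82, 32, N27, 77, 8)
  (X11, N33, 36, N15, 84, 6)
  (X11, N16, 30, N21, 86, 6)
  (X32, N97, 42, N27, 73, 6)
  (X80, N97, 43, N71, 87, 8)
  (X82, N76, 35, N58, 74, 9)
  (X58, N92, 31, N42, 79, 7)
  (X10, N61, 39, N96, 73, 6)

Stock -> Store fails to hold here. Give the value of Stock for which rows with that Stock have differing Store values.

Stock=41: 1 row → Store = 87 ✓
Stock=30: 2 rows → Store = 86, 86 ✓
Stock=44: 1 row → Store = 78 ✓
Stock=43: 2 rows → Store takes values {76, 87} — violation
Stock=32: 1 row → Store = 77 ✓
Stock=36: 1 row → Store = 84 ✓
Stock=42: 1 row → Store = 73 ✓
Stock=35: 1 row → Store = 74 ✓
Stock=31: 1 row → Store = 79 ✓
Stock=39: 1 row → Store = 73 ✓
The only Stock value with inconsistent Store is Stock=43.

43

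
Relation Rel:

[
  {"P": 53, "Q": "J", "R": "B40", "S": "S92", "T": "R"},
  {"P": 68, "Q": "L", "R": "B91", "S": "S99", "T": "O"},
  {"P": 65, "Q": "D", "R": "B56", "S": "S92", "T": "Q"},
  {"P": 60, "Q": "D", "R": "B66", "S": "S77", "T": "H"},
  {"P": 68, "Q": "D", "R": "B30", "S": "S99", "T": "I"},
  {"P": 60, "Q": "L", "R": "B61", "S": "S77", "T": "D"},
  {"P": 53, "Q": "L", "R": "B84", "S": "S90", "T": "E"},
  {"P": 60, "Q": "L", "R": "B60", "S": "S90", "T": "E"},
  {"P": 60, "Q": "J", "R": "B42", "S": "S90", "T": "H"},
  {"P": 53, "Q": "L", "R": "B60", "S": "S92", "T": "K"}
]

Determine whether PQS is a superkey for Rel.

Yes

All 10 rows have distinct PQS values, so PQS → (all attributes) holds and PQS is a superkey.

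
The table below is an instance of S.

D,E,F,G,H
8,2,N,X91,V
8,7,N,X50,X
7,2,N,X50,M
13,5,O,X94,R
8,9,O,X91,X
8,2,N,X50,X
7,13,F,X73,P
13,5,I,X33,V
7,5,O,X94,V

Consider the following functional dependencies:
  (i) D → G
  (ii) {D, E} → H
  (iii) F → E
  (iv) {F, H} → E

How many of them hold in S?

0

(i) D → G: D=8: 4 rows → G takes values {X91, X50} — violation; D=7: 3 rows → G takes values {X50, X73, X94} — violation; D=13: 2 rows → G takes values {X94, X33} — violation — fails.
(ii) {D, E} → H: (D=8, E=2): 2 rows → H takes values {V, X} — violation; (D=13, E=5): 2 rows → H takes values {R, V} — violation — fails.
(iii) F → E: F=N: 4 rows → E takes values {2, 7} — violation; F=O: 3 rows → E takes values {5, 9} — violation — fails.
(iv) {F, H} → E: (F=N, H=X): 2 rows → E takes values {7, 2} — violation — fails.
None of the 4 dependencies hold.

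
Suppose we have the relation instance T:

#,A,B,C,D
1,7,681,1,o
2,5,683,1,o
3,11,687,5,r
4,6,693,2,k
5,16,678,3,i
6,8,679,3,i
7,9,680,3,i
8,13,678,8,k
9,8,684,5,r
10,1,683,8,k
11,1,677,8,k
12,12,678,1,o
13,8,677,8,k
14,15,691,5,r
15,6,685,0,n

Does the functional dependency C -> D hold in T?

C=1: rows 1, 2, 12 → D = o, o, o ✓
C=5: rows 3, 9, 14 → D = r, r, r ✓
C=2: row 4 → D = k ✓
C=3: rows 5, 6, 7 → D = i, i, i ✓
C=8: rows 8, 10, 11, 13 → D = k, k, k, k ✓
C=0: row 15 → D = n ✓
Every C value is associated with a single D value, so C -> D holds.

Yes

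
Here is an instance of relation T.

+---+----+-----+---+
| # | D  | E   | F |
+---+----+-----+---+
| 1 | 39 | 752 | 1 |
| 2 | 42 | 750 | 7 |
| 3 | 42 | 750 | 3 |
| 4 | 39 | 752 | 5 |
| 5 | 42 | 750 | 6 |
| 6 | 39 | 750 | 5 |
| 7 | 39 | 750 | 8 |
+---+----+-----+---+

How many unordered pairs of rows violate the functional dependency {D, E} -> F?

5

(D=39, E=752): violating pairs (1,4) — 1 pair.
(D=42, E=750): violating pairs (2,3), (2,5), (3,5) — 3 pairs.
(D=39, E=750): violating pairs (6,7) — 1 pair.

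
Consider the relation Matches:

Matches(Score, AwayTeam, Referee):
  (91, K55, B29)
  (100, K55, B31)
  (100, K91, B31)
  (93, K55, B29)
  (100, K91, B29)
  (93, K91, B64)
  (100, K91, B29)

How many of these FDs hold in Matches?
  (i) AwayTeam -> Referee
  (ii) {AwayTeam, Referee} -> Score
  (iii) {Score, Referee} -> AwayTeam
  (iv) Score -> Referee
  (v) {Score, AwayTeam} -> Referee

0

(i) AwayTeam -> Referee: AwayTeam=K55: 3 rows → Referee takes values {B29, B31} — violation; AwayTeam=K91: 4 rows → Referee takes values {B31, B29, B64} — violation — fails.
(ii) {AwayTeam, Referee} -> Score: (AwayTeam=K55, Referee=B29): 2 rows → Score takes values {91, 93} — violation — fails.
(iii) {Score, Referee} -> AwayTeam: (Score=100, Referee=B31): 2 rows → AwayTeam takes values {K55, K91} — violation — fails.
(iv) Score -> Referee: Score=100: 4 rows → Referee takes values {B31, B29} — violation; Score=93: 2 rows → Referee takes values {B29, B64} — violation — fails.
(v) {Score, AwayTeam} -> Referee: (Score=100, AwayTeam=K91): 3 rows → Referee takes values {B31, B29} — violation — fails.
None of the 5 dependencies hold.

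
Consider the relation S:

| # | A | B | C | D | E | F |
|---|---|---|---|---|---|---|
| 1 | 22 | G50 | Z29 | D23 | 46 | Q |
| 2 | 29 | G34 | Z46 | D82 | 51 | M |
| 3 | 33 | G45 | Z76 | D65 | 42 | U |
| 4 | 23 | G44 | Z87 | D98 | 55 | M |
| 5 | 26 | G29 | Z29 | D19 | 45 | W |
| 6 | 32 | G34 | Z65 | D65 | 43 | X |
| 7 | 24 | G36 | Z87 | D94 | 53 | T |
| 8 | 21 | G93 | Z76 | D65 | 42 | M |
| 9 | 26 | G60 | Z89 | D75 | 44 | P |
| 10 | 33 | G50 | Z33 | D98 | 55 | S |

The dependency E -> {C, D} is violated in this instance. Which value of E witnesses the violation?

55

E=46: row 1 → {C,D} = (Z29, D23) ✓
E=51: row 2 → {C,D} = (Z46, D82) ✓
E=42: rows 3, 8 → {C,D} = (Z76, D65), (Z76, D65) ✓
E=55: rows 4, 10 → {C,D} takes values {(Z87, D98), (Z33, D98)} — violation
E=45: row 5 → {C,D} = (Z29, D19) ✓
E=43: row 6 → {C,D} = (Z65, D65) ✓
E=53: row 7 → {C,D} = (Z87, D94) ✓
E=44: row 9 → {C,D} = (Z89, D75) ✓
The only E value with inconsistent RHS is E=55.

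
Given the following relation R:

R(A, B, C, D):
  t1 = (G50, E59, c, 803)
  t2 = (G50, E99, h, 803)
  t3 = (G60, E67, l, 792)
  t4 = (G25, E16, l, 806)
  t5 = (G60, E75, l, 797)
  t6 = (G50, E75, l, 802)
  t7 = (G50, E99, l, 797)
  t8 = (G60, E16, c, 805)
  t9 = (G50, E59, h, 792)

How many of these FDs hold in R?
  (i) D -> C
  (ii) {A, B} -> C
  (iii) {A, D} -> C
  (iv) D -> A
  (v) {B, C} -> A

0

(i) D -> C: D=803: rows 1, 2 → C takes values {c, h} — violation; D=792: rows 3, 9 → C takes values {l, h} — violation — fails.
(ii) {A, B} -> C: (A=G50, B=E59): rows 1, 9 → C takes values {c, h} — violation; (A=G50, B=E99): rows 2, 7 → C takes values {h, l} — violation — fails.
(iii) {A, D} -> C: (A=G50, D=803): rows 1, 2 → C takes values {c, h} — violation — fails.
(iv) D -> A: D=792: rows 3, 9 → A takes values {G60, G50} — violation; D=797: rows 5, 7 → A takes values {G60, G50} — violation — fails.
(v) {B, C} -> A: (B=E75, C=l): rows 5, 6 → A takes values {G60, G50} — violation — fails.
None of the 5 dependencies hold.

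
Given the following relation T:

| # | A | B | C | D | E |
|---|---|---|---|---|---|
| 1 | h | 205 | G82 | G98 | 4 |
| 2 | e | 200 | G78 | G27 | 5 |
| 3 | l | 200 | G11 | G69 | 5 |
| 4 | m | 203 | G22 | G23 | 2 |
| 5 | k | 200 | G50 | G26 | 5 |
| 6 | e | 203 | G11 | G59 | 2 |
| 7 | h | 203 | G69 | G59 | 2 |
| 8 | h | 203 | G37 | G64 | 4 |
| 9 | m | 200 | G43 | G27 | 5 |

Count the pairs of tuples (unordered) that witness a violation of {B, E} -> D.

7

(B=200, E=5): violating pairs (2,3), (2,5), (3,5), (3,9), (5,9) — 5 pairs.
(B=203, E=2): violating pairs (4,6), (4,7) — 2 pairs.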